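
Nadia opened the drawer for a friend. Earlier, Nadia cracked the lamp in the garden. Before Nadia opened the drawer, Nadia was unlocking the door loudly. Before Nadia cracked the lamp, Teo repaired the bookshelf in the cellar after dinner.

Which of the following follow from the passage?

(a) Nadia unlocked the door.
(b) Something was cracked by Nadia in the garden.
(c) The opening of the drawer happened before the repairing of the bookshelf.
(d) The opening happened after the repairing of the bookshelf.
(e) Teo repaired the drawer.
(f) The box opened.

(a) Not entailed — 'was unlocking' is progressive on an accomplishment; it does not entail the completed 'unlocked'.
(b) Entailed — generalizing the patient leaves a sub-description the original still satisfies.
(c) Not entailed — the narrative places the repairing before the opening, not after.
(d) Entailed — the narrative places the repairing before the opening.
(e) Not entailed — Teo repaired the bookshelf, not the drawer; the drawer belongs to the opening event.
(f) Not entailed — the drawer is what opened, not the box.

(b), (d)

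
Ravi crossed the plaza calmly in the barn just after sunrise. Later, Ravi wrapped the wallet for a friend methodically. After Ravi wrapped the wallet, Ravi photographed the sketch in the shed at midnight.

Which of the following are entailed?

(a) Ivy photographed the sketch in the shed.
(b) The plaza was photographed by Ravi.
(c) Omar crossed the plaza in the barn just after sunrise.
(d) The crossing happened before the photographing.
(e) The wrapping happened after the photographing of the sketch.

(d)

(a) Not entailed — the passage has Ravi photographing the sketch, not Ivy.
(b) Not entailed — Ravi photographed the sketch, not the plaza; the plaza belongs to the crossing event.
(c) Not entailed — the passage has Ravi crossing the plaza, not Omar.
(d) Entailed — the narrative places the crossing before the photographing.
(e) Not entailed — the narrative places the wrapping before the photographing, not after.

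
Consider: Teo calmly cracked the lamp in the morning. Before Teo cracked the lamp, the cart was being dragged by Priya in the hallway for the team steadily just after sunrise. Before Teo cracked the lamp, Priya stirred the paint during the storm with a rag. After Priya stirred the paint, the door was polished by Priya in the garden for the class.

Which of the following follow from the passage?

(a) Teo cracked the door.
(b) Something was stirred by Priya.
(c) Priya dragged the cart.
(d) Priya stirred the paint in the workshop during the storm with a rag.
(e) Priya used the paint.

(b), (c)

(a) Not entailed — Teo cracked the lamp, not the door; the door belongs to the polishing event.
(b) Entailed — every conjunct here is already in the original stirring event.
(c) Entailed — 'drag' is an activity; 'was dragging' entails that some dragging happened, so 'dragged' holds.
(d) Not entailed — 'in the workshop' adds information not in the original event.
(e) Not entailed — the paint is the patient, not an instrument — Priya used a rag.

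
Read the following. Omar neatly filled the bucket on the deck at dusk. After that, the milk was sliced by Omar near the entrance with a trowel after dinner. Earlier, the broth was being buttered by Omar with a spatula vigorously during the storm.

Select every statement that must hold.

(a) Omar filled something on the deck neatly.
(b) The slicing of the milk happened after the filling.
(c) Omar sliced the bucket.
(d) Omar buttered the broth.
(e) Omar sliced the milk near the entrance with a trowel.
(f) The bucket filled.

(a) Entailed — this follows by dropping conjuncts from the filling event's description.
(b) Entailed — the narrative places the filling before the slicing.
(c) Not entailed — Omar sliced the milk, not the bucket; the bucket belongs to the filling event.
(d) Not entailed — 'was buttering' is progressive on an accomplishment; it does not entail the completed 'buttered'.
(e) Entailed — every conjunct here is already in the original slicing event.
(f) Entailed — 'Omar filled the bucket' is causative; it entails the inchoative 'the bucket filled'.

(a), (b), (e), (f)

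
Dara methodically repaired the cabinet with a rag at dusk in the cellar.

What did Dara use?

a rag

'with a rag' marks the instrument of the repairing event.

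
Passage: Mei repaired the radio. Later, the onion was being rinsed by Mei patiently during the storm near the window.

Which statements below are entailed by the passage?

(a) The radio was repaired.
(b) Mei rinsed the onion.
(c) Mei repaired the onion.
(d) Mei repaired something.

(a) Entailed — the original entails any weakening of itself; this just generalizes the agent.
(b) Entailed — 'rinse' is an activity; 'was rinsing' entails that some rinsing happened, so 'rinsed' holds.
(c) Not entailed — Mei repaired the radio, not the onion; the onion belongs to the rinsing event.
(d) Entailed — this follows by dropping conjuncts from the repairing event's description.

(a), (b), (d)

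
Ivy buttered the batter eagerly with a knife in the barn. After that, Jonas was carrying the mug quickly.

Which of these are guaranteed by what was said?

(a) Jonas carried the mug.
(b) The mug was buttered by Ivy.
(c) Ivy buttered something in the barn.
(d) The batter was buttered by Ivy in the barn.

(a) Entailed — 'carry' is an activity; 'was carrying' entails that some carrying happened, so 'carried' holds.
(b) Not entailed — Ivy buttered the batter, not the mug; the mug belongs to the carrying event.
(c) Entailed — dropping 'eagerly', 'with a knife' and generalizing the patient leaves a sub-description the original still satisfies.
(d) Entailed — this follows by dropping conjuncts from the buttering event's description.

(a), (c), (d)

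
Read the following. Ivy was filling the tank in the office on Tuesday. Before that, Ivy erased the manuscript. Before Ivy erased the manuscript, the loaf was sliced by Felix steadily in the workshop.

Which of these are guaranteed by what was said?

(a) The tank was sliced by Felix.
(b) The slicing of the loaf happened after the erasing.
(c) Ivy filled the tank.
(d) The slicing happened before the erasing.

(a) Not entailed — Felix sliced the loaf, not the tank; the tank belongs to the filling event.
(b) Not entailed — the narrative places the slicing before the erasing, not after.
(c) Not entailed — 'was filling' is progressive on an accomplishment; it does not entail the completed 'filled'.
(d) Entailed — the narrative places the slicing before the erasing.

(d)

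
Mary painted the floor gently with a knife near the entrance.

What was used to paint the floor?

'with a knife' marks the instrument of the painting event.

a knife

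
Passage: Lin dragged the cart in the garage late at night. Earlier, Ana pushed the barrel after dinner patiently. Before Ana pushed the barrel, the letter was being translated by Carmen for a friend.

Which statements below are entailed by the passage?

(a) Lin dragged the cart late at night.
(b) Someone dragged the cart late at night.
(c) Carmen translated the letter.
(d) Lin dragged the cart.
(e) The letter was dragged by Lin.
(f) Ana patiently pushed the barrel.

(a), (b), (d), (f)

(a) Entailed — the original entails any weakening of itself; this just drops 'in the garage'.
(b) Entailed — every conjunct here is already in the original dragging event.
(c) Not entailed — 'was translating' is progressive on an accomplishment; it does not entail the completed 'translated'.
(d) Entailed — the original entails any weakening of itself; this just drops 'late at night', 'in the garage'.
(e) Not entailed — Lin dragged the cart, not the letter; the letter belongs to the translating event.
(f) Entailed — the original entails any weakening of itself; this just drops 'after dinner'.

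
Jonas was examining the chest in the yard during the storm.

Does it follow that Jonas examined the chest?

'examine' is atelic; if Jonas was examining the chest, then Jonas examined the chest (for some time).

yes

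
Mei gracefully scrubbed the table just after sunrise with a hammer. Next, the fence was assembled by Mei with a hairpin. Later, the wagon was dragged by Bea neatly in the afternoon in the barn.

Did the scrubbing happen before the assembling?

The narrative orders the scrubbing before the assembling.

yes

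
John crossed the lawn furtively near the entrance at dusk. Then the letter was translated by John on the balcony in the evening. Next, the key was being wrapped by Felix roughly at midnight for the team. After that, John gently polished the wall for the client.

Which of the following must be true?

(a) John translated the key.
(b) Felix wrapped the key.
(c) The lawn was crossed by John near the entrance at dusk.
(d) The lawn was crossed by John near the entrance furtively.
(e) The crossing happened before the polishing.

(c), (d), (e)

(a) Not entailed — John translated the letter, not the key; the key belongs to the wrapping event.
(b) Not entailed — 'was wrapping' is progressive on an accomplishment; it does not entail the completed 'wrapped'.
(c) Entailed — every conjunct here is already in the original crossing event.
(d) Entailed — this follows by dropping conjuncts from the crossing event's description.
(e) Entailed — the narrative places the crossing before the polishing.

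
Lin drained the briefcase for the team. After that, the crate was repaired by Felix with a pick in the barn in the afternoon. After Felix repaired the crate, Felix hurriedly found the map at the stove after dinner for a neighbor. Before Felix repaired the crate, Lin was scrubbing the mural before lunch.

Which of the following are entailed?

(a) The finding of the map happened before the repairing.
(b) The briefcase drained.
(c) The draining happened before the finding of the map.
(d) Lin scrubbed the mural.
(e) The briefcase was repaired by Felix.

(b), (c), (d)

(a) Not entailed — the narrative places the repairing before the finding, not after.
(b) Entailed — 'Lin drained the briefcase' is causative; it entails the inchoative 'the briefcase drained'.
(c) Entailed — the narrative places the draining before the finding.
(d) Entailed — 'scrub' is an activity; 'was scrubbing' entails that some scrubbing happened, so 'scrubbed' holds.
(e) Not entailed — Felix repaired the crate, not the briefcase; the briefcase belongs to the draining event.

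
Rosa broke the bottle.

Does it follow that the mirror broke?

Nothing is said about any mirror; only the bottle is affected.

no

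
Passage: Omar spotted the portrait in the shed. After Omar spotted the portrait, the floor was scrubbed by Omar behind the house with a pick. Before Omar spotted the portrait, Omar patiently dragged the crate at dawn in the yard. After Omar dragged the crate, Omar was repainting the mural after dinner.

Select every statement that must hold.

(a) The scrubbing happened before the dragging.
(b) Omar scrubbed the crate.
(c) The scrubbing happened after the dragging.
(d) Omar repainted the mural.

(a) Not entailed — the narrative places the dragging before the scrubbing, not after.
(b) Not entailed — Omar scrubbed the floor, not the crate; the crate belongs to the dragging event.
(c) Entailed — the narrative places the dragging before the scrubbing.
(d) Not entailed — 'was repainting' is progressive on an accomplishment; it does not entail the completed 'repainted'.

(c)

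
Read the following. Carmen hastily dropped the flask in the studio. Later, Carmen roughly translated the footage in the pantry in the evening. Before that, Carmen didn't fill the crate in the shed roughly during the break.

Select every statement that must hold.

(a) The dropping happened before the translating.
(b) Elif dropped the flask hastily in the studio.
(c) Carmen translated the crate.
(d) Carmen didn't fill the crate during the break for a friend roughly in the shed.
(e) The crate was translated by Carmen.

(a), (d)

(a) Entailed — the narrative places the dropping before the translating.
(b) Not entailed — the passage has Carmen dropping the flask, not Elif.
(c) Not entailed — Carmen translated the footage, not the crate; the crate belongs to the filling event.
(d) Entailed — under negation, adding a further restriction is entailed: if no such filling event occurred, none occurred for a friend either.
(e) Not entailed — Carmen translated the footage, not the crate; the crate belongs to the filling event.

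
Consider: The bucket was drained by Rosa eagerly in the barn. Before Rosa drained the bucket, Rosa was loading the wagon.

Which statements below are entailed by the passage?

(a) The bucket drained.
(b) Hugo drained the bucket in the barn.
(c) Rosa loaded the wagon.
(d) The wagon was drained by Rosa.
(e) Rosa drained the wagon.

(a) Entailed — 'Rosa drained the bucket' is causative; it entails the inchoative 'the bucket drained'.
(b) Not entailed — the passage has Rosa draining the bucket, not Hugo.
(c) Not entailed — 'was loading' is progressive on an accomplishment; it does not entail the completed 'loaded'.
(d) Not entailed — Rosa drained the bucket, not the wagon; the wagon belongs to the loading event.
(e) Not entailed — Rosa drained the bucket, not the wagon; the wagon belongs to the loading event.

(a)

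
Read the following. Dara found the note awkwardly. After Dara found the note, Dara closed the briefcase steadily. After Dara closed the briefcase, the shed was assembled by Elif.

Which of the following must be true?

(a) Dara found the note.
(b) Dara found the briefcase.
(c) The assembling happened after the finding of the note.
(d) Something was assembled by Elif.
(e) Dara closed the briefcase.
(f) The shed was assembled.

(a), (c), (d), (e), (f)

(a) Entailed — the original entails any weakening of itself; this just drops 'awkwardly'.
(b) Not entailed — Dara found the note, not the briefcase; the briefcase belongs to the closing event.
(c) Entailed — the narrative places the finding before the assembling.
(d) Entailed — every conjunct here is already in the original assembling event.
(e) Entailed — the original entails any weakening of itself; this just drops 'steadily'.
(f) Entailed — every conjunct here is already in the original assembling event.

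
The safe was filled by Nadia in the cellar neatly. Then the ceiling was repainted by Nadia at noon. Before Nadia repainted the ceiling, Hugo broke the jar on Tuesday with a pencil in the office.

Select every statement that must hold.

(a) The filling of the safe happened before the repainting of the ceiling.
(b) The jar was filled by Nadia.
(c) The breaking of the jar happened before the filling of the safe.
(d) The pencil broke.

(a)

(a) Entailed — the narrative places the filling before the repainting.
(b) Not entailed — Nadia filled the safe, not the jar; the jar belongs to the breaking event.
(c) Not entailed — the narrative doesn't order the breaking relative to the filling.
(d) Not entailed — the jar is what broke, not the pencil.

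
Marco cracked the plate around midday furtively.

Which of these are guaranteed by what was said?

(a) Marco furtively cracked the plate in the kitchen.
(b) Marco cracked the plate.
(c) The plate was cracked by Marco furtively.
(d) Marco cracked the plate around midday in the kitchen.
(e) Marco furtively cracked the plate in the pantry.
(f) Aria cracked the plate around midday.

(a) Not entailed — 'in the kitchen' adds information not in the original event.
(b) Entailed — dropping 'furtively', 'around midday' leaves a sub-description the original still satisfies.
(c) Entailed — this follows by dropping conjuncts from the cracking event's description.
(d) Not entailed — 'in the kitchen' adds information not in the original event.
(e) Not entailed — 'in the pantry' adds information not in the original event.
(f) Not entailed — the passage has Marco cracking the plate, not Aria.

(b), (c)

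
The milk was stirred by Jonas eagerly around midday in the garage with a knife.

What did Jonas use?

a knife

'with a knife' marks the instrument of the stirring event.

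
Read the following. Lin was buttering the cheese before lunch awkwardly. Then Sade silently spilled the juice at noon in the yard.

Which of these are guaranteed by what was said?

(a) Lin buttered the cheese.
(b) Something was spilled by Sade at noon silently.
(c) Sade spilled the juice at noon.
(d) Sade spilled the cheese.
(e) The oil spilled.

(a) Not entailed — 'was buttering' is progressive on an accomplishment; it does not entail the completed 'buttered'.
(b) Entailed — dropping 'in the yard' and generalizing the patient leaves a sub-description the original still satisfies.
(c) Entailed — every conjunct here is already in the original spilling event.
(d) Not entailed — Sade spilled the juice, not the cheese; the cheese belongs to the buttering event.
(e) Not entailed — the juice is what spilled, not the oil.

(b), (c)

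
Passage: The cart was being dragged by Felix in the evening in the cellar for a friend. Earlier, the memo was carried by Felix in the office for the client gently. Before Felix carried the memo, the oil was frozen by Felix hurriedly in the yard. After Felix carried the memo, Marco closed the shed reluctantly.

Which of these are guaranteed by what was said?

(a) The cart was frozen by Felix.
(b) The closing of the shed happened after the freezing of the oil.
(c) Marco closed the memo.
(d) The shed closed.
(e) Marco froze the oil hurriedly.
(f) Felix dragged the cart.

(b), (d), (f)

(a) Not entailed — Felix froze the oil, not the cart; the cart belongs to the dragging event.
(b) Entailed — the narrative places the freezing before the closing.
(c) Not entailed — Marco closed the shed, not the memo; the memo belongs to the carrying event.
(d) Entailed — 'Marco closed the shed' is causative; it entails the inchoative 'the shed closed'.
(e) Not entailed — the passage has Felix freezing the oil, not Marco.
(f) Entailed — 'drag' is an activity; 'was dragging' entails that some dragging happened, so 'dragged' holds.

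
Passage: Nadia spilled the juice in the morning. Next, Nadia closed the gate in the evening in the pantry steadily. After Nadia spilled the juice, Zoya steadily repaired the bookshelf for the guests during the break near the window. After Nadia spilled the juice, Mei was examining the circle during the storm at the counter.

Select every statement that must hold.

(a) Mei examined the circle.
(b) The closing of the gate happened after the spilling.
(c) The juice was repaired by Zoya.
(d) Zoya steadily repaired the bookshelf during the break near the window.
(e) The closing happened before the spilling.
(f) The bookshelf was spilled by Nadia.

(a) Entailed — 'examine' is an activity; 'was examining' entails that some examining happened, so 'examined' holds.
(b) Entailed — the narrative places the spilling before the closing.
(c) Not entailed — Zoya repaired the bookshelf, not the juice; the juice belongs to the spilling event.
(d) Entailed — every conjunct here is already in the original repairing event.
(e) Not entailed — the narrative places the spilling before the closing, not after.
(f) Not entailed — Nadia spilled the juice, not the bookshelf; the bookshelf belongs to the repairing event.

(a), (b), (d)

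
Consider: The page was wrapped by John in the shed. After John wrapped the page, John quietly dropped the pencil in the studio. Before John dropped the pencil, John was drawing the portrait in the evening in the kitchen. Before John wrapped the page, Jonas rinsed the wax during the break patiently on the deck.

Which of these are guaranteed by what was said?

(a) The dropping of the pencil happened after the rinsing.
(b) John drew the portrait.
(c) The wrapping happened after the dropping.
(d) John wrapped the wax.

(a) Entailed — the narrative places the rinsing before the dropping.
(b) Not entailed — 'was drawing' is progressive on an accomplishment; it does not entail the completed 'drew'.
(c) Not entailed — the narrative places the wrapping before the dropping, not after.
(d) Not entailed — John wrapped the page, not the wax; the wax belongs to the rinsing event.

(a)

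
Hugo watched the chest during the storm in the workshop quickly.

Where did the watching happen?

in the workshop

'in the workshop' marks the location of the watching event.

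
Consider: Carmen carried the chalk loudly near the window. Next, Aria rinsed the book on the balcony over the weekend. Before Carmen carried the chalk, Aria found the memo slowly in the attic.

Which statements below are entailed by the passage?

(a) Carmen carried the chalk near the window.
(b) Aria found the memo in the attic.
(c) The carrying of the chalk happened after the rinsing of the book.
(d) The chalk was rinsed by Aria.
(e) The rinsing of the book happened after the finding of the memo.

(a) Entailed — every conjunct here is already in the original carrying event.
(b) Entailed — this follows by dropping conjuncts from the finding event's description.
(c) Not entailed — the narrative places the carrying before the rinsing, not after.
(d) Not entailed — Aria rinsed the book, not the chalk; the chalk belongs to the carrying event.
(e) Entailed — the narrative places the finding before the rinsing.

(a), (b), (e)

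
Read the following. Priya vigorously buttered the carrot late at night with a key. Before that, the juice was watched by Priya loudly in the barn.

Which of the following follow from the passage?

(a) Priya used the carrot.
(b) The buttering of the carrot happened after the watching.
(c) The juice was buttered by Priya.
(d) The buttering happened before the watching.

(a) Not entailed — the carrot is the patient, not an instrument — Priya used a key.
(b) Entailed — the narrative places the watching before the buttering.
(c) Not entailed — Priya buttered the carrot, not the juice; the juice belongs to the watching event.
(d) Not entailed — the narrative places the watching before the buttering, not after.

(b)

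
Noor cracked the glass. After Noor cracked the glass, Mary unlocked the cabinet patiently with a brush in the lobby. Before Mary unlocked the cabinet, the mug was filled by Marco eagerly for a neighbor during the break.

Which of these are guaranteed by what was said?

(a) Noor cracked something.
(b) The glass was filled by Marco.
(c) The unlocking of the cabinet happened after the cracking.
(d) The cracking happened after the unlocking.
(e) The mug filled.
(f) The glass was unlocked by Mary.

(a) Entailed — this follows by dropping conjuncts from the cracking event's description.
(b) Not entailed — Marco filled the mug, not the glass; the glass belongs to the cracking event.
(c) Entailed — the narrative places the cracking before the unlocking.
(d) Not entailed — the narrative places the cracking before the unlocking, not after.
(e) Entailed — 'Marco filled the mug' is causative; it entails the inchoative 'the mug filled'.
(f) Not entailed — Mary unlocked the cabinet, not the glass; the glass belongs to the cracking event.

(a), (c), (e)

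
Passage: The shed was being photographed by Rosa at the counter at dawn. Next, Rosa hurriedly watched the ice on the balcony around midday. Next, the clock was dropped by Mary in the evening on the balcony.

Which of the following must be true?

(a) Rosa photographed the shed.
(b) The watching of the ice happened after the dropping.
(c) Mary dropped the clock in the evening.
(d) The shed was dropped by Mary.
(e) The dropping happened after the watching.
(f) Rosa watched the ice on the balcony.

(a) Not entailed — 'was photographing' is progressive on an accomplishment; it does not entail the completed 'photographed'.
(b) Not entailed — the narrative places the watching before the dropping, not after.
(c) Entailed — this follows by dropping conjuncts from the dropping event's description.
(d) Not entailed — Mary dropped the clock, not the shed; the shed belongs to the photographing event.
(e) Entailed — the narrative places the watching before the dropping.
(f) Entailed — dropping 'around midday', 'hurriedly' leaves a sub-description the original still satisfies.

(c), (e), (f)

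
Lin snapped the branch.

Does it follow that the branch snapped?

yes

'Lin snapped the branch' is the causative; it entails the inchoative 'the branch snapped'.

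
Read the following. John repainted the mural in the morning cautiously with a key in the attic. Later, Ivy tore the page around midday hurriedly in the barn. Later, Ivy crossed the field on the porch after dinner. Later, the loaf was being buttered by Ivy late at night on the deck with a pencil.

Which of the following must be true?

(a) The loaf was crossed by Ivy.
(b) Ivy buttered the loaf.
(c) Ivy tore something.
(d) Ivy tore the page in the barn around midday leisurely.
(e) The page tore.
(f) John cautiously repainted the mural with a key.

(a) Not entailed — Ivy crossed the field, not the loaf; the loaf belongs to the buttering event.
(b) Not entailed — 'was buttering' is progressive on an accomplishment; it does not entail the completed 'buttered'.
(c) Entailed — every conjunct here is already in the original tearing event.
(d) Not entailed — 'leisurely' adds a manner not in (and inconsistent with) the original.
(e) Entailed — 'Ivy tore the page' is causative; it entails the inchoative 'the page tore'.
(f) Entailed — dropping 'in the morning', 'in the attic' leaves a sub-description the original still satisfies.

(c), (e), (f)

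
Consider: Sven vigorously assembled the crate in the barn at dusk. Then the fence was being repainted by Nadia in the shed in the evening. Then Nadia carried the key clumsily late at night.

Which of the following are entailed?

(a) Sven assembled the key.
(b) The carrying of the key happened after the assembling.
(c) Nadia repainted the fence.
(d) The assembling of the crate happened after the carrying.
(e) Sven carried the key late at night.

(a) Not entailed — Sven assembled the crate, not the key; the key belongs to the carrying event.
(b) Entailed — the narrative places the assembling before the carrying.
(c) Not entailed — 'was repainting' is progressive on an accomplishment; it does not entail the completed 'repainted'.
(d) Not entailed — the narrative places the assembling before the carrying, not after.
(e) Not entailed — the passage has Nadia carrying the key, not Sven.

(b)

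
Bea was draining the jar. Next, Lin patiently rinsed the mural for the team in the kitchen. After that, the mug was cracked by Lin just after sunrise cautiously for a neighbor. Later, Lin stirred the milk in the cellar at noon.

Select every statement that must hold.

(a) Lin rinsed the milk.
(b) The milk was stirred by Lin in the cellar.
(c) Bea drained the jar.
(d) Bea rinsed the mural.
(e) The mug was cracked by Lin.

(a) Not entailed — Lin rinsed the mural, not the milk; the milk belongs to the stirring event.
(b) Entailed — dropping 'at noon' leaves a sub-description the original still satisfies.
(c) Not entailed — 'was draining' is progressive on an accomplishment; it does not entail the completed 'drained'.
(d) Not entailed — the passage has Lin rinsing the mural, not Bea.
(e) Entailed — every conjunct here is already in the original cracking event.

(b), (e)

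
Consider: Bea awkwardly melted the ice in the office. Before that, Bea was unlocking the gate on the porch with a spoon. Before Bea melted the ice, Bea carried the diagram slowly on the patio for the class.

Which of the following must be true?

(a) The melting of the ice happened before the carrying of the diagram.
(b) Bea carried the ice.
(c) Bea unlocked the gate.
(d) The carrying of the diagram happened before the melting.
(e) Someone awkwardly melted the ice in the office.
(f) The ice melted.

(d), (e), (f)

(a) Not entailed — the narrative places the carrying before the melting, not after.
(b) Not entailed — Bea carried the diagram, not the ice; the ice belongs to the melting event.
(c) Not entailed — 'was unlocking' is progressive on an accomplishment; it does not entail the completed 'unlocked'.
(d) Entailed — the narrative places the carrying before the melting.
(e) Entailed — generalizing the agent leaves a sub-description the original still satisfies.
(f) Entailed — 'Bea melted the ice' is causative; it entails the inchoative 'the ice melted'.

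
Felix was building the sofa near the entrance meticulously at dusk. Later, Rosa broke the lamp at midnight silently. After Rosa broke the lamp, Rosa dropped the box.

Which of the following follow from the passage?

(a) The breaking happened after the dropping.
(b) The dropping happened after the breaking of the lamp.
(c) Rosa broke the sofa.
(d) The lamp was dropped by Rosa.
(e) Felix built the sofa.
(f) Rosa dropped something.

(a) Not entailed — the narrative places the breaking before the dropping, not after.
(b) Entailed — the narrative places the breaking before the dropping.
(c) Not entailed — Rosa broke the lamp, not the sofa; the sofa belongs to the building event.
(d) Not entailed — Rosa dropped the box, not the lamp; the lamp belongs to the breaking event.
(e) Not entailed — 'was building' is progressive on an accomplishment; it does not entail the completed 'built'.
(f) Entailed — generalizing the patient leaves a sub-description the original still satisfies.

(b), (f)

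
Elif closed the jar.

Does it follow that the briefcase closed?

no

Nothing is said about any briefcase; only the jar is affected.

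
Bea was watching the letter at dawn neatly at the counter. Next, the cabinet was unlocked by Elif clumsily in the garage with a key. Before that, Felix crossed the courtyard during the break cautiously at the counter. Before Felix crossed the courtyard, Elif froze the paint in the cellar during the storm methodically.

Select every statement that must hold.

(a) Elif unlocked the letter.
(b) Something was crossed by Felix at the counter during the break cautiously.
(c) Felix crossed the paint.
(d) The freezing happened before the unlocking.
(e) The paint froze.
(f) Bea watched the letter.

(a) Not entailed — Elif unlocked the cabinet, not the letter; the letter belongs to the watching event.
(b) Entailed — generalizing the patient leaves a sub-description the original still satisfies.
(c) Not entailed — Felix crossed the courtyard, not the paint; the paint belongs to the freezing event.
(d) Entailed — the narrative places the freezing before the unlocking.
(e) Entailed — 'Elif froze the paint' is causative; it entails the inchoative 'the paint froze'.
(f) Entailed — 'watch' is an activity; 'was watching' entails that some watching happened, so 'watched' holds.

(b), (d), (e), (f)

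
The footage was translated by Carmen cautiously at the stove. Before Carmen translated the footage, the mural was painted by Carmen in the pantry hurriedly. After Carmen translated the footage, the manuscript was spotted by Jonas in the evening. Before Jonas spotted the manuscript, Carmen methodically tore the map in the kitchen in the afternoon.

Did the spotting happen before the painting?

The narrative orders the painting before the spotting.

no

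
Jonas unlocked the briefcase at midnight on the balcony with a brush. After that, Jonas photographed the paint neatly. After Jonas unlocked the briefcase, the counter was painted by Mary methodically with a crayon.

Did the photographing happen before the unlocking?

The narrative orders the unlocking before the photographing.

no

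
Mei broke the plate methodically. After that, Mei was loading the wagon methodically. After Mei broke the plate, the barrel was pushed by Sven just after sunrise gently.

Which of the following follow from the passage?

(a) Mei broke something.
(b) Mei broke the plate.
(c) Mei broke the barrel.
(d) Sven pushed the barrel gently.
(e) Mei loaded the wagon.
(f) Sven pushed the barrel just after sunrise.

(a) Entailed — dropping 'methodically' and generalizing the patient leaves a sub-description the original still satisfies.
(b) Entailed — the original entails any weakening of itself; this just drops 'methodically'.
(c) Not entailed — Mei broke the plate, not the barrel; the barrel belongs to the pushing event.
(d) Entailed — every conjunct here is already in the original pushing event.
(e) Not entailed — 'was loading' is progressive on an accomplishment; it does not entail the completed 'loaded'.
(f) Entailed — this follows by dropping conjuncts from the pushing event's description.

(a), (b), (d), (f)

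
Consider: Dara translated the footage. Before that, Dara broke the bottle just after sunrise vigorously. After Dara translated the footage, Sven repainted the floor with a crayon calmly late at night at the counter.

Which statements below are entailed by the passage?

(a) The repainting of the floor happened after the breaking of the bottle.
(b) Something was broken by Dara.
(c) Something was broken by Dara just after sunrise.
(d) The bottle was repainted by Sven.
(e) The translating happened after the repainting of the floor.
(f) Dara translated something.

(a) Entailed — the narrative places the breaking before the repainting.
(b) Entailed — this follows by dropping conjuncts from the breaking event's description.
(c) Entailed — dropping 'vigorously' and generalizing the patient leaves a sub-description the original still satisfies.
(d) Not entailed — Sven repainted the floor, not the bottle; the bottle belongs to the breaking event.
(e) Not entailed — the narrative places the translating before the repainting, not after.
(f) Entailed — this follows by dropping conjuncts from the translating event's description.

(a), (b), (c), (f)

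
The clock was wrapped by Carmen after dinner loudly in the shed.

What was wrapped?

'the clock' marks the patient of the wrapping event.

the clock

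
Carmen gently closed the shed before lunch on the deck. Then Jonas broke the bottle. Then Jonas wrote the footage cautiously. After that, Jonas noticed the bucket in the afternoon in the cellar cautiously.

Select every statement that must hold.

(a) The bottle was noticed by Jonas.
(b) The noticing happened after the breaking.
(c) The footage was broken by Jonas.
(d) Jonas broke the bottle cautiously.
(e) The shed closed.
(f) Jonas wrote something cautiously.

(a) Not entailed — Jonas noticed the bucket, not the bottle; the bottle belongs to the breaking event.
(b) Entailed — the narrative places the breaking before the noticing.
(c) Not entailed — Jonas broke the bottle, not the footage; the footage belongs to the writing event.
(d) Not entailed — 'cautiously' adds information not in the original event.
(e) Entailed — 'Carmen closed the shed' is causative; it entails the inchoative 'the shed closed'.
(f) Entailed — generalizing the patient leaves a sub-description the original still satisfies.

(b), (e), (f)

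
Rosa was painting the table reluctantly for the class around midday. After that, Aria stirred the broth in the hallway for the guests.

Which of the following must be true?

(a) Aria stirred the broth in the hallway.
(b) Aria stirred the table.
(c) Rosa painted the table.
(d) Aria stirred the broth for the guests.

(a) Entailed — dropping 'for the guests' leaves a sub-description the original still satisfies.
(b) Not entailed — Aria stirred the broth, not the table; the table belongs to the painting event.
(c) Not entailed — 'was painting' is progressive on an accomplishment; it does not entail the completed 'painted'.
(d) Entailed — every conjunct here is already in the original stirring event.

(a), (d)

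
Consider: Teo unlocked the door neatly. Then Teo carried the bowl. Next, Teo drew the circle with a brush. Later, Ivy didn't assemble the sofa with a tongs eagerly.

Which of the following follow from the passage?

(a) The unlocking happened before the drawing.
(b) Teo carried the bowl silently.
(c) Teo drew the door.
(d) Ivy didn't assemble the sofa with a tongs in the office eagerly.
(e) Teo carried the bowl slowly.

(a) Entailed — the narrative places the unlocking before the drawing.
(b) Not entailed — 'silently' adds information not in the original event.
(c) Not entailed — Teo drew the circle, not the door; the door belongs to the unlocking event.
(d) Entailed — under negation, adding a further restriction is entailed: if no such assembling event occurred, none occurred in the office either.
(e) Not entailed — 'slowly' adds information not in the original event.

(a), (d)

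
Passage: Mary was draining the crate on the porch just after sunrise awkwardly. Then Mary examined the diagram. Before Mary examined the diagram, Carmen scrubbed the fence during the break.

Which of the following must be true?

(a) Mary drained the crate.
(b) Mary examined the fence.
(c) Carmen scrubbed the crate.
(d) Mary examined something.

(d)

(a) Not entailed — 'was draining' is progressive on an accomplishment; it does not entail the completed 'drained'.
(b) Not entailed — Mary examined the diagram, not the fence; the fence belongs to the scrubbing event.
(c) Not entailed — Carmen scrubbed the fence, not the crate; the crate belongs to the draining event.
(d) Entailed — every conjunct here is already in the original examining event.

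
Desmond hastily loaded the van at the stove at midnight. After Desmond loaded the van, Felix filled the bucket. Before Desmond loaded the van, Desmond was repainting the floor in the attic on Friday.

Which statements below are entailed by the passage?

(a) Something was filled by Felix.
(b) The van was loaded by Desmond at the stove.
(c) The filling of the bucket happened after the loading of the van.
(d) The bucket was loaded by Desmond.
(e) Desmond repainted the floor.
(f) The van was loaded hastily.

(a), (b), (c), (f)

(a) Entailed — every conjunct here is already in the original filling event.
(b) Entailed — this follows by dropping conjuncts from the loading event's description.
(c) Entailed — the narrative places the loading before the filling.
(d) Not entailed — Desmond loaded the van, not the bucket; the bucket belongs to the filling event.
(e) Not entailed — 'was repainting' is progressive on an accomplishment; it does not entail the completed 'repainted'.
(f) Entailed — dropping 'at midnight', 'at the stove' and generalizing the agent leaves a sub-description the original still satisfies.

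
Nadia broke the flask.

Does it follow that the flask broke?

yes

'Nadia broke the flask' is the causative; it entails the inchoative 'the flask broke'.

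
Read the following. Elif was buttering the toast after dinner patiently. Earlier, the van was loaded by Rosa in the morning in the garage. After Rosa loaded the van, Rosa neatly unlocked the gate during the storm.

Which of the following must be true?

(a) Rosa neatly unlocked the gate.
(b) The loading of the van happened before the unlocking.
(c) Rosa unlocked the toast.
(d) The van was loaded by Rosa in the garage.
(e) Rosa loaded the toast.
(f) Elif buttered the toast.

(a) Entailed — dropping 'during the storm' leaves a sub-description the original still satisfies.
(b) Entailed — the narrative places the loading before the unlocking.
(c) Not entailed — Rosa unlocked the gate, not the toast; the toast belongs to the buttering event.
(d) Entailed — dropping 'in the morning' leaves a sub-description the original still satisfies.
(e) Not entailed — Rosa loaded the van, not the toast; the toast belongs to the buttering event.
(f) Not entailed — 'was buttering' is progressive on an accomplishment; it does not entail the completed 'buttered'.

(a), (b), (d)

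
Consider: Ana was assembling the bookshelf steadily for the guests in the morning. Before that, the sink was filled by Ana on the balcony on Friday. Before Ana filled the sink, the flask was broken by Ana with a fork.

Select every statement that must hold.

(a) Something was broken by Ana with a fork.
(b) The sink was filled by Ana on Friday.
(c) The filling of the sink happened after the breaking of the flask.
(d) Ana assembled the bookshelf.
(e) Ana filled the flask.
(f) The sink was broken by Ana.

(a) Entailed — this follows by dropping conjuncts from the breaking event's description.
(b) Entailed — the original entails any weakening of itself; this just drops 'on the balcony'.
(c) Entailed — the narrative places the breaking before the filling.
(d) Not entailed — 'was assembling' is progressive on an accomplishment; it does not entail the completed 'assembled'.
(e) Not entailed — Ana filled the sink, not the flask; the flask belongs to the breaking event.
(f) Not entailed — Ana broke the flask, not the sink; the sink belongs to the filling event.

(a), (b), (c)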